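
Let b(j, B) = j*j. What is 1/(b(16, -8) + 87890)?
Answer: 1/88146 ≈ 1.1345e-5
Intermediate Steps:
b(j, B) = j**2
1/(b(16, -8) + 87890) = 1/(16**2 + 87890) = 1/(256 + 87890) = 1/88146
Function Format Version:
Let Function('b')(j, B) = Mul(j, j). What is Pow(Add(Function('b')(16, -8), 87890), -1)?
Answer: Rational(1, 88146) ≈ 1.1345e-5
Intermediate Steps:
Function('b')(j, B) = Pow(j, 2)
Pow(Add(Function('b')(16, -8), 87890), -1) = Pow(Add(Pow(16, 2), 87890), -1) = Pow(Add(256, 87890), -1) = Pow(88146, -1) = Rational(1, 88146)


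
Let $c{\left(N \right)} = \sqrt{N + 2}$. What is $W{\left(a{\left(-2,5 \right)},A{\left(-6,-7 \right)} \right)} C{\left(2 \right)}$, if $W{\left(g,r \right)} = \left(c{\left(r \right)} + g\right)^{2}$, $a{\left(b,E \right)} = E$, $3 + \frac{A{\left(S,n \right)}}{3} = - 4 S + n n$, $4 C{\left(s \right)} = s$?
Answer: $\frac{237}{2} + 10 \sqrt{53} \approx 191.3$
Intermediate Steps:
$c{\left(N \right)} = \sqrt{2 + N}$
$C{\left(s \right)} = \frac{s}{4}$
$A{\left(S,n \right)} = -9 - 12 S + 3 n^{2}$ ($A{\left(S,n \right)} = -9 + 3 \left(- 4 S + n n\right) = -9 + 3 \left(- 4 S + n^{2}\right) = -9 + 3 \left(n^{2} - 4 S\right) = -9 - \left(- 3 n^{2} + 12 S\right) = -9 - 12 S + 3 n^{2}$)
$W{\left(g,r \right)} = \left(g + \sqrt{2 + r}\right)^{2}$ ($W{\left(g,r \right)} = \left(\sqrt{2 + r} + g\right)^{2} = \left(g + \sqrt{2 + r}\right)^{2}$)
$W{\left(a{\left(-2,5 \right)},A{\left(-6,-7 \right)} \right)} C{\left(2 \right)} = \left(5 + \sqrt{2 - \left(-63 - 147\right)}\right)^{2} \cdot \frac{1}{4} \cdot 2 = \left(5 + \sqrt{2 + \left(-9 + 72 + 3 \cdot 49\right)}\right)^{2} \cdot \frac{1}{2} = \left(5 + \sqrt{2 + \left(-9 + 72 + 147\right)}\right)^{2} \cdot \frac{1}{2} = \left(5 + \sqrt{2 + 210}\right)^{2} \cdot \frac{1}{2} = \left(5 + \sqrt{212}\right)^{2} \cdot \frac{1}{2} = \left(5 + 2 \sqrt{53}\right)^{2} \cdot \frac{1}{2} = \frac{\left(5 + 2 \sqrt{53}\right)^{2}}{2}$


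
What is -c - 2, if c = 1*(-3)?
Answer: 1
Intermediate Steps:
c = -3
-c - 2 = -1*(-3) - 2 = 3 - 2 = 1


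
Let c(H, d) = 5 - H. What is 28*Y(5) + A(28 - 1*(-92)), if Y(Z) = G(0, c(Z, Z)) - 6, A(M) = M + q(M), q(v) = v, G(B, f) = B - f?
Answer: 72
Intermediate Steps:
A(M) = 2*M (A(M) = M + M = 2*M)
Y(Z) = -11 + Z (Y(Z) = (0 - (5 - Z)) - 6 = (0 + (-5 + Z)) - 6 = (-5 + Z) - 6 = -11 + Z)
28*Y(5) + A(28 - 1*(-92)) = 28*(-11 + 5) + 2*(28 - 1*(-92)) = 28*(-6) + 2*(28 + 92) = -168 + 2*120 = -168 + 240 = 72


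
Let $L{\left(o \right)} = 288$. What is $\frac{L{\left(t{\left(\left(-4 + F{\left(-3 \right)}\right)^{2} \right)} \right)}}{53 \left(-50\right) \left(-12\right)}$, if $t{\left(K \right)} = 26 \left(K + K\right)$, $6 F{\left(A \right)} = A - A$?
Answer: $\frac{12}{1325} \approx 0.0090566$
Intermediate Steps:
$F{\left(A \right)} = 0$ ($F{\left(A \right)} = \frac{A - A}{6} = \frac{1}{6} \cdot 0 = 0$)
$t{\left(K \right)} = 52 K$ ($t{\left(K \right)} = 26 \cdot 2 K = 52 K$)
$\frac{L{\left(t{\left(\left(-4 + F{\left(-3 \right)}\right)^{2} \right)} \right)}}{53 \left(-50\right) \left(-12\right)} = \frac{288}{53 \left(-50\right) \left(-12\right)} = \frac{288}{\left(-2650\right) \left(-12\right)} = \frac{288}{31800} = 288 \cdot \frac{1}{31800} = \frac{12}{1325}$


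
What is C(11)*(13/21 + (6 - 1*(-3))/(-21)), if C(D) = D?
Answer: 44/21 ≈ 2.0952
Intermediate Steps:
C(11)*(13/21 + (6 - 1*(-3))/(-21)) = 11*(13/21 + (6 - 1*(-3))/(-21)) = 11*(13*(1/21) + (6 + 3)*(-1/21)) = 11*(13/21 + 9*(-1/21)) = 11*(13/21 - 3/7) = 11*(4/21) = 44/21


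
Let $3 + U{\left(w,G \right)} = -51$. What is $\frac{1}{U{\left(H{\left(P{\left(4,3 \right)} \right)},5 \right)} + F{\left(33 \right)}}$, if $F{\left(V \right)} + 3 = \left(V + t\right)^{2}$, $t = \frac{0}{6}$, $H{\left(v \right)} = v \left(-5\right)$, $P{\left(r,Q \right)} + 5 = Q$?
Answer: $\frac{1}{1032} \approx 0.00096899$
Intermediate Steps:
$P{\left(r,Q \right)} = -5 + Q$
$H{\left(v \right)} = - 5 v$
$t = 0$ ($t = 0 \cdot \frac{1}{6} = 0$)
$F{\left(V \right)} = -3 + V^{2}$ ($F{\left(V \right)} = -3 + \left(V + 0\right)^{2} = -3 + V^{2}$)
$U{\left(w,G \right)} = -54$ ($U{\left(w,G \right)} = -3 - 51 = -54$)
$\frac{1}{U{\left(H{\left(P{\left(4,3 \right)} \right)},5 \right)} + F{\left(33 \right)}} = \frac{1}{-54 - \left(3 - 33^{2}\right)} = \frac{1}{-54 + \left(-3 + 1089\right)} = \frac{1}{-54 + 1086} = \frac{1}{1032}$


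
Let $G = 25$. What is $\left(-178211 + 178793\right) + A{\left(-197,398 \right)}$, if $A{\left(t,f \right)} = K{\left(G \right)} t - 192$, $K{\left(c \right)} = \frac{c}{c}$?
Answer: $193$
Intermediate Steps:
$K{\left(c \right)} = 1$
$A{\left(t,f \right)} = -192 + t$ ($A{\left(t,f \right)} = 1 t - 192 = t - 192 = -192 + t$)
$\left(-178211 + 178793\right) + A{\left(-197,398 \right)} = \left(-178211 + 178793\right) - 389 = 582 - 389 = 193$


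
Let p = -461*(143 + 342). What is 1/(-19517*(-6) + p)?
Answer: -1/106483 ≈ -9.3912e-6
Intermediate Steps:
p = -223585 (p = -461*485 = -223585)
1/(-19517*(-6) + p) = 1/(-19517*(-6) - 223585) = 1/(117102 - 223585) = 1/(-106483) = -1/106483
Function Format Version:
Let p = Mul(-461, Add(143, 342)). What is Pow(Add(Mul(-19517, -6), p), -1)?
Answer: Rational(-1, 106483) ≈ -9.3912e-6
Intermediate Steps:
p = -223585 (p = Mul(-461, 485) = -223585)
Pow(Add(Mul(-19517, -6), p), -1) = Pow(Add(Mul(-19517, -6), -223585), -1) = Pow(Add(117102, -223585), -1) = Pow(-106483, -1) = Rational(-1, 106483)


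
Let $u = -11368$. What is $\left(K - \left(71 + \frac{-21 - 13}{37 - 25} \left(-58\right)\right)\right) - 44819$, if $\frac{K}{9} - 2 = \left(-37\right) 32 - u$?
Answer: $\frac{139859}{3} \approx 46620.0$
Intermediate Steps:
$K = 91674$ ($K = 18 + 9 \left(\left(-37\right) 32 - -11368\right) = 18 + 9 \left(-1184 + 11368\right) = 18 + 9 \cdot 10184 = 18 + 91656 = 91674$)
$\left(K - \left(71 + \frac{-21 - 13}{37 - 25} \left(-58\right)\right)\right) - 44819 = \left(91674 - \left(71 + \frac{-21 - 13}{37 - 25} \left(-58\right)\right)\right) - 44819 = \left(91674 - \left(71 + - \frac{34}{12} \left(-58\right)\right)\right) - 44819 = \left(91674 - \left(71 + \left(-34\right) \frac{1}{12} \left(-58\right)\right)\right) - 44819 = \left(91674 - \left(71 - - \frac{493}{3}\right)\right) - 44819 = \left(91674 - \left(71 + \frac{493}{3}\right)\right) - 44819 = \left(91674 - \frac{706}{3}\right) - 44819 = \frac{274316}{3} - 44819 = \frac{139859}{3}$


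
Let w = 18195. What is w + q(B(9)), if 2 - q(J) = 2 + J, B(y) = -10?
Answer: 18205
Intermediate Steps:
q(J) = -J (q(J) = 2 - (2 + J) = 2 + (-2 - J) = -J)
w + q(B(9)) = 18195 - 1*(-10) = 18195 + 10 = 18205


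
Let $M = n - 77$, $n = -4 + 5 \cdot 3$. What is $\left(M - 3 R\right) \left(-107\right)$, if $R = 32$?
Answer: $17334$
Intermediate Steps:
$n = 11$ ($n = -4 + 15 = 11$)
$M = -66$ ($M = 11 - 77 = -66$)
$\left(M - 3 R\right) \left(-107\right) = \left(-66 - 96\right) \left(-107\right) = \left(-162\right) \left(-107\right) = 17334$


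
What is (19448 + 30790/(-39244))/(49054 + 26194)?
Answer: 381593261/1476516256 ≈ 0.25844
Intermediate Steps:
(19448 + 30790/(-39244))/(49054 + 26194) = (19448 + 30790*(-1/39244))/75248 = (19448 - 15395/19622)*(1/75248) = (381593261/19622)*(1/75248) = 381593261/1476516256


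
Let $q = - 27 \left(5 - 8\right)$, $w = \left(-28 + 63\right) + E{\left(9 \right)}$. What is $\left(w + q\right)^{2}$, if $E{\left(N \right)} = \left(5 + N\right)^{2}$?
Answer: $97344$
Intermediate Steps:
$w = 231$ ($w = \left(-28 + 63\right) + \left(5 + 9\right)^{2} = 35 + 14^{2} = 35 + 196 = 231$)
$q = 81$ ($q = - 27 \left(5 - 8\right) = \left(-27\right) \left(-3\right) = 81$)
$\left(w + q\right)^{2} = \left(231 + 81\right)^{2} = 312^{2} = 97344$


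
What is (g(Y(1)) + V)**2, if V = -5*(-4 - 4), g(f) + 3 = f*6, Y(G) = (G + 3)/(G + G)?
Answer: 2401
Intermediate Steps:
Y(G) = (3 + G)/(2*G) (Y(G) = (3 + G)/((2*G)) = (3 + G)*(1/(2*G)) = (3 + G)/(2*G))
g(f) = -3 + 6*f (g(f) = -3 + f*6 = -3 + 6*f)
V = 40 (V = -5*(-8) = 40)
(g(Y(1)) + V)**2 = ((-3 + 6*((1/2)*(3 + 1)/1)) + 40)**2 = ((-3 + 6*((1/2)*1*4)) + 40)**2 = ((-3 + 6*2) + 40)**2 = ((-3 + 12) + 40)**2 = (9 + 40)**2 = 49**2 = 2401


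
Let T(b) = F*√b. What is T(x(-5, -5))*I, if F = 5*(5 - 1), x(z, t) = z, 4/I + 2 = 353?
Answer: 80*I*√5/351 ≈ 0.50965*I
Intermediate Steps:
I = 4/351 (I = 4/(-2 + 353) = 4/351 ≈ 0.011396)
F = 20 (F = 5*4 = 20)
T(b) = 20*√b
T(x(-5, -5))*I = (20*√(-5))*(4/351) = (20*(I*√5))*(4/351) = (20*I*√5)*(4/351) = 80*I*√5/351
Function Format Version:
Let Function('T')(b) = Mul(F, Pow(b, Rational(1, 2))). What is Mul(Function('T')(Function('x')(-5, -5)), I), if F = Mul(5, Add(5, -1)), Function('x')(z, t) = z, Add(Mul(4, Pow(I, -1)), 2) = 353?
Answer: Mul(Rational(80, 351), I, Pow(5, Rational(1, 2))) ≈ Mul(0.50965, I)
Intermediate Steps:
I = Rational(4, 351) (I = Mul(4, Pow(Add(-2, 353), -1)) = Mul(4, Pow(351, -1)) = Mul(4, Rational(1, 351)) = Rational(4, 351) ≈ 0.011396)
F = 20 (F = Mul(5, 4) = 20)
Function('T')(b) = Mul(20, Pow(b, Rational(1, 2)))
Mul(Function('T')(Function('x')(-5, -5)), I) = Mul(Mul(20, Pow(-5, Rational(1, 2))), Rational(4, 351)) = Mul(Mul(20, Mul(I, Pow(5, Rational(1, 2)))), Rational(4, 351)) = Mul(Mul(20, I, Pow(5, Rational(1, 2))), Rational(4, 351)) = Mul(Rational(80, 351), I, Pow(5, Rational(1, 2)))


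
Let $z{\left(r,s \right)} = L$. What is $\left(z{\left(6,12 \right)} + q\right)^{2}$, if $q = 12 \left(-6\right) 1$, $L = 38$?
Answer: $1156$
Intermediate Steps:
$z{\left(r,s \right)} = 38$
$q = -72$ ($q = \left(-72\right) 1 = -72$)
$\left(z{\left(6,12 \right)} + q\right)^{2} = \left(38 - 72\right)^{2} = \left(-34\right)^{2} = 1156$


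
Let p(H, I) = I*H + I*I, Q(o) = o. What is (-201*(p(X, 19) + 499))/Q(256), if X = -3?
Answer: -161403/256 ≈ -630.48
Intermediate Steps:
p(H, I) = I² + H*I (p(H, I) = H*I + I² = I² + H*I)
(-201*(p(X, 19) + 499))/Q(256) = -201*(19*(-3 + 19) + 499)/256 = -201*(19*16 + 499)*(1/256) = -201*(304 + 499)*(1/256) = -201*803*(1/256) = -161403*1/256 = -161403/256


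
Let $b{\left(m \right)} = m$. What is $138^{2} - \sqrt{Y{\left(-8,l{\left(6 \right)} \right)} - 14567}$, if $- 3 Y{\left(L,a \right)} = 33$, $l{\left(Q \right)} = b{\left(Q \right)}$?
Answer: $19044 - i \sqrt{14578} \approx 19044.0 - 120.74 i$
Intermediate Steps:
$l{\left(Q \right)} = Q$
$Y{\left(L,a \right)} = -11$ ($Y{\left(L,a \right)} = \left(- \frac{1}{3}\right) 33 = -11$)
$138^{2} - \sqrt{Y{\left(-8,l{\left(6 \right)} \right)} - 14567} = 138^{2} - \sqrt{-11 - 14567} = 19044 - \sqrt{-14578} = 19044 - i \sqrt{14578}$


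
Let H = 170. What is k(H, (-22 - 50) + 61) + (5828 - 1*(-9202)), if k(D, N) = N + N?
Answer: 15008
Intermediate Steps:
k(D, N) = 2*N
k(H, (-22 - 50) + 61) + (5828 - 1*(-9202)) = 2*((-22 - 50) + 61) + (5828 - 1*(-9202)) = 2*(-72 + 61) + (5828 + 9202) = 2*(-11) + 15030 = -22 + 15030 = 15008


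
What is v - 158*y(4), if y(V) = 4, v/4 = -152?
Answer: -1240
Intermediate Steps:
v = -608 (v = 4*(-152) = -608)
v - 158*y(4) = -608 - 158*4 = -608 - 632 = -1240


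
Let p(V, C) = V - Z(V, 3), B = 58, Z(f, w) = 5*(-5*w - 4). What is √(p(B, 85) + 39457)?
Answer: √39610 ≈ 199.02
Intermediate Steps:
Z(f, w) = -20 - 25*w (Z(f, w) = 5*(-4 - 5*w) = -20 - 25*w)
p(V, C) = 95 + V (p(V, C) = V - (-20 - 25*3) = V - (-20 - 75) = V - 1*(-95) = V + 95 = 95 + V)
√(p(B, 85) + 39457) = √((95 + 58) + 39457) = √(153 + 39457) = √39610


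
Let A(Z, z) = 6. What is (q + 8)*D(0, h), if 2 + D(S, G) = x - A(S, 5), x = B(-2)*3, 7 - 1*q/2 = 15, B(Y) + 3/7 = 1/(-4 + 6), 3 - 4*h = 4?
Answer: 436/7 ≈ 62.286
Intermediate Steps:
h = -1/4 (h = 3/4 - 1/4*4 = 3/4 - 1 = -1/4 ≈ -0.25000)
B(Y) = 1/14 (B(Y) = -3/7 + 1/(-4 + 6) = -3/7 + 1/2 = 1/14)
q = -16 (q = 14 - 2*15 = 14 - 30 = -16)
x = 3/14 (x = (1/14)*3 = 3/14 ≈ 0.21429)
D(S, G) = -109/14 (D(S, G) = -2 + (3/14 - 1*6) = -2 + (3/14 - 6) = -2 - 81/14 = -109/14)
(q + 8)*D(0, h) = (-16 + 8)*(-109/14) = -8*(-109/14) = 436/7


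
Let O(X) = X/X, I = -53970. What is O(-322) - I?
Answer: 53971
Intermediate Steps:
O(X) = 1
O(-322) - I = 1 - 1*(-53970) = 1 + 53970 = 53971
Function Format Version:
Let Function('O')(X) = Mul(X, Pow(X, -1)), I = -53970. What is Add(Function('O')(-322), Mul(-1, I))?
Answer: 53971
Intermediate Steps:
Function('O')(X) = 1
Add(Function('O')(-322), Mul(-1, I)) = Add(1, Mul(-1, -53970)) = Add(1, 53970) = 53971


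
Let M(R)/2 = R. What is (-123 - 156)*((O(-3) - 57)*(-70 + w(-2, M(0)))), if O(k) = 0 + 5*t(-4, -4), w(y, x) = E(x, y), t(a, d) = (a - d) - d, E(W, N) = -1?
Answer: -732933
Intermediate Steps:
M(R) = 2*R
t(a, d) = a - 2*d
w(y, x) = -1
O(k) = 20 (O(k) = 0 + 5*(-4 - 2*(-4)) = 0 + 5*(-4 + 8) = 0 + 5*4 = 0 + 20 = 20)
(-123 - 156)*((O(-3) - 57)*(-70 + w(-2, M(0)))) = (-123 - 156)*((20 - 57)*(-70 - 1)) = -(-10323)*(-71) = -279*2627 = -732933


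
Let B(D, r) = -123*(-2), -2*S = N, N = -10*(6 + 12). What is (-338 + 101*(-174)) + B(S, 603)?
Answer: -17666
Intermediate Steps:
N = -180 (N = -10*18 = -180)
S = 90 (S = -½*(-180) = 90)
B(D, r) = 246
(-338 + 101*(-174)) + B(S, 603) = (-338 + 101*(-174)) + 246 = (-338 - 17574) + 246 = -17912 + 246 = -17666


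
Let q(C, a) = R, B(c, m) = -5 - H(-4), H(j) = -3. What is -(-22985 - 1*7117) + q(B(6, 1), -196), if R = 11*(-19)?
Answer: 29893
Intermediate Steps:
B(c, m) = -2 (B(c, m) = -5 - 1*(-3) = -5 + 3 = -2)
R = -209
q(C, a) = -209
-(-22985 - 1*7117) + q(B(6, 1), -196) = -(-22985 - 1*7117) - 209 = -(-22985 - 7117) - 209 = -1*(-30102) - 209 = 30102 - 209 = 29893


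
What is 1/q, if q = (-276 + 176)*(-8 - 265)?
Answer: 1/27300 ≈ 3.6630e-5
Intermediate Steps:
q = 27300 (q = -100*(-273) = 27300)
1/q = 1/27300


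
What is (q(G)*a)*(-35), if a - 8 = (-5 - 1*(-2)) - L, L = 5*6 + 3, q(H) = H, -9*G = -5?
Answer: 4900/9 ≈ 544.44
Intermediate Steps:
G = 5/9 (G = -1/9*(-5) = 5/9 ≈ 0.55556)
L = 33 (L = 30 + 3 = 33)
a = -28 (a = 8 + ((-5 - 1*(-2)) - 1*33) = 8 + ((-5 + 2) - 33) = 8 + (-3 - 33) = 8 - 36 = -28)
(q(G)*a)*(-35) = ((5/9)*(-28))*(-35) = -140/9*(-35) = 4900/9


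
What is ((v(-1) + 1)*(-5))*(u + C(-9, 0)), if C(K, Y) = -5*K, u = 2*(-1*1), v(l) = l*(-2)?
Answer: -645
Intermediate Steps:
v(l) = -2*l
u = -2 (u = 2*(-1) = -2)
((v(-1) + 1)*(-5))*(u + C(-9, 0)) = ((-2*(-1) + 1)*(-5))*(-2 - 5*(-9)) = ((2 + 1)*(-5))*(-2 + 45) = (3*(-5))*43 = -15*43 = -645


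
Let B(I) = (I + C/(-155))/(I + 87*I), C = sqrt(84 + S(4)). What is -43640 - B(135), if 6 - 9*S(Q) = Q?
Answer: -3840321/88 + sqrt(758)/5524200 ≈ -43640.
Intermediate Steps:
S(Q) = 2/3 - Q/9
C = sqrt(758)/3 (C = sqrt(84 + (2/3 - 1/9*4)) = sqrt(84 + (2/3 - 4/9)) = sqrt(84 + 2/9) = sqrt(758/9) = sqrt(758)/3 ≈ 9.1773)
B(I) = (I - sqrt(758)/465)/(88*I) (B(I) = (I + (sqrt(758)/3)/(-155))/(I + 87*I) = (I + (sqrt(758)/3)*(-1/155))/((88*I)) = (I - sqrt(758)/465)*(1/(88*I)) = (I - sqrt(758)/465)/(88*I))
-43640 - B(135) = -43640 - (-sqrt(758) + 465*135)/(40920*135) = -43640 - (-sqrt(758) + 62775)/(40920*135) = -43640 - (62775 - sqrt(758))/(40920*135) = -43640 - (1/88 - sqrt(758)/5524200) = -43640 + (-1/88 + sqrt(758)/5524200) = -3840321/88 + sqrt(758)/5524200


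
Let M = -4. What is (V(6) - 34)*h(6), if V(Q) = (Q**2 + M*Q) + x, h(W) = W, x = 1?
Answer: -126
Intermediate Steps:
V(Q) = 1 + Q**2 - 4*Q (V(Q) = (Q**2 - 4*Q) + 1 = 1 + Q**2 - 4*Q)
(V(6) - 34)*h(6) = ((1 + 6**2 - 4*6) - 34)*6 = ((1 + 36 - 24) - 34)*6 = (13 - 34)*6 = -21*6 = -126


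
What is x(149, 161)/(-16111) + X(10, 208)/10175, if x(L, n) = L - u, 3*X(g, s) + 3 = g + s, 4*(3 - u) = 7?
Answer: -836963/393430620 ≈ -0.0021273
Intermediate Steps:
u = 5/4 (u = 3 - ¼*7 = 3 - 7/4 = 5/4 ≈ 1.2500)
X(g, s) = -1 + g/3 + s/3 (X(g, s) = -1 + (g + s)/3 = -1 + (g/3 + s/3) = -1 + g/3 + s/3)
x(L, n) = -5/4 + L (x(L, n) = L - 1*5/4 = L - 5/4 = -5/4 + L)
x(149, 161)/(-16111) + X(10, 208)/10175 = (-5/4 + 149)/(-16111) + (-1 + (⅓)*10 + (⅓)*208)/10175 = (591/4)*(-1/16111) + (-1 + 10/3 + 208/3)*(1/10175) = -591/64444 + (215/3)*(1/10175) = -591/64444 + 43/6105 = -836963/393430620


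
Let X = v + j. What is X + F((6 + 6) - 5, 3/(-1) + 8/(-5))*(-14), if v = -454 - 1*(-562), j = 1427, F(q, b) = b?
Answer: 7997/5 ≈ 1599.4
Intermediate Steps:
v = 108 (v = -454 + 562 = 108)
X = 1535 (X = 108 + 1427 = 1535)
X + F((6 + 6) - 5, 3/(-1) + 8/(-5))*(-14) = 1535 + (3/(-1) + 8/(-5))*(-14) = 1535 + (3*(-1) + 8*(-1/5))*(-14) = 1535 + (-3 - 8/5)*(-14) = 1535 - 23/5*(-14) = 1535 + 322/5 = 7997/5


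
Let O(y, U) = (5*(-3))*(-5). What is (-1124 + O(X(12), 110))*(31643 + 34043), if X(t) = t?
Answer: -68904614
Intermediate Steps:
O(y, U) = 75 (O(y, U) = -15*(-5) = 75)
(-1124 + O(X(12), 110))*(31643 + 34043) = (-1124 + 75)*(31643 + 34043) = -1049*65686 = -68904614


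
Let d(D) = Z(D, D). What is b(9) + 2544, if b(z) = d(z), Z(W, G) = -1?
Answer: 2543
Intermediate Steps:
d(D) = -1
b(z) = -1
b(9) + 2544 = -1 + 2544 = 2543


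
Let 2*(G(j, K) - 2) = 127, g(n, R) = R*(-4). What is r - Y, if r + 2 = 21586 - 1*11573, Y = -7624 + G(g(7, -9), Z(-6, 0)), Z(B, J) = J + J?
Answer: 35139/2 ≈ 17570.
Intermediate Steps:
Z(B, J) = 2*J
g(n, R) = -4*R
G(j, K) = 131/2 (G(j, K) = 2 + (½)*127 = 2 + 127/2 = 131/2)
Y = -15117/2 (Y = -7624 + 131/2 = -15117/2 ≈ -7558.5)
r = 10011 (r = -2 + (21586 - 1*11573) = -2 + (21586 - 11573) = -2 + 10013 = 10011)
r - Y = 10011 - 1*(-15117/2) = 10011 + 15117/2 = 35139/2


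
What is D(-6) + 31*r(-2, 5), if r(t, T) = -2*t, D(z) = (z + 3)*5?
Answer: 109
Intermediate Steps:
D(z) = 15 + 5*z (D(z) = (3 + z)*5 = 15 + 5*z)
D(-6) + 31*r(-2, 5) = (15 + 5*(-6)) + 31*(-2*(-2)) = (15 - 30) + 31*4 = -15 + 124 = 109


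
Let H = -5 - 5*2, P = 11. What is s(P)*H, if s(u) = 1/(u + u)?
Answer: -15/22 ≈ -0.68182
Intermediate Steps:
s(u) = 1/(2*u)
H = -15 (H = -5 - 10 = -15)
s(P)*H = ((½)/11)*(-15) = ((½)*(1/11))*(-15) = (1/22)*(-15) = -15/22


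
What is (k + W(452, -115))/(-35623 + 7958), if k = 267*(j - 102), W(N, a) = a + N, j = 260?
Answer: -42523/27665 ≈ -1.5371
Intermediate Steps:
W(N, a) = N + a
k = 42186 (k = 267*(260 - 102) = 267*158 = 42186)
(k + W(452, -115))/(-35623 + 7958) = (42186 + (452 - 115))/(-35623 + 7958) = (42186 + 337)/(-27665) = 42523*(-1/27665) = -42523/27665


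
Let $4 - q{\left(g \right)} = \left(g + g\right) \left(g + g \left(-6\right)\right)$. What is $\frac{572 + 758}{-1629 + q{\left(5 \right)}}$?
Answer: $- \frac{266}{275} \approx -0.96727$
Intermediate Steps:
$q{\left(g \right)} = 4 + 10 g^{2}$ ($q{\left(g \right)} = 4 - \left(g + g\right) \left(g + g \left(-6\right)\right) = 4 - 2 g \left(g - 6 g\right) = 4 - 2 g \left(- 5 g\right) = 4 - - 10 g^{2} = 4 + 10 g^{2}$)
$\frac{572 + 758}{-1629 + q{\left(5 \right)}} = \frac{572 + 758}{-1629 + \left(4 + 10 \cdot 5^{2}\right)} = \frac{1330}{-1629 + \left(4 + 10 \cdot 25\right)} = \frac{1330}{-1629 + \left(4 + 250\right)} = \frac{1330}{-1629 + 254} = \frac{1330}{-1375} = 1330 \left(- \frac{1}{1375}\right) = - \frac{266}{275}$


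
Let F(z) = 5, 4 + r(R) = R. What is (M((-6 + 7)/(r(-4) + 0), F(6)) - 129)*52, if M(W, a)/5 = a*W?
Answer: -13741/2 ≈ -6870.5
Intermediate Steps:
r(R) = -4 + R
M(W, a) = 5*W*a (M(W, a) = 5*(a*W) = 5*(W*a) = 5*W*a)
(M((-6 + 7)/(r(-4) + 0), F(6)) - 129)*52 = (5*((-6 + 7)/((-4 - 4) + 0))*5 - 129)*52 = (5*(1/(-8 + 0))*5 - 129)*52 = (5*(1/(-8))*5 - 129)*52 = (5*(1*(-⅛))*5 - 129)*52 = (5*(-⅛)*5 - 129)*52 = (-25/8 - 129)*52 = -1057/8*52 = -13741/2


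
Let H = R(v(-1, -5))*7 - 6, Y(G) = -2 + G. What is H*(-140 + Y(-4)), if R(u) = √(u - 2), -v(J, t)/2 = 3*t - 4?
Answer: -5256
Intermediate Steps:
v(J, t) = 8 - 6*t (v(J, t) = -2*(3*t - 4) = -2*(-4 + 3*t) = 8 - 6*t)
R(u) = √(-2 + u)
H = 36 (H = √(-2 + (8 - 6*(-5)))*7 - 6 = √(-2 + (8 + 30))*7 - 6 = √(-2 + 38)*7 - 6 = √36*7 - 6 = 6*7 - 6 = 42 - 6 = 36)
H*(-140 + Y(-4)) = 36*(-140 + (-2 - 4)) = 36*(-140 - 6) = 36*(-146) = -5256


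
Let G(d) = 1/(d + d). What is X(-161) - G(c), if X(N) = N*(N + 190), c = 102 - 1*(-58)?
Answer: -1494081/320 ≈ -4669.0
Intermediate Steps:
c = 160 (c = 102 + 58 = 160)
G(d) = 1/(2*d)
X(N) = N*(190 + N)
X(-161) - G(c) = -161*(190 - 161) - 1/(2*160) = -161*29 - 1/(2*160) = -4669 - 1*1/320 = -4669 - 1/320 = -1494081/320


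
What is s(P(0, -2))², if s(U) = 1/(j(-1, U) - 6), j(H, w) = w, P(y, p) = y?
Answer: 1/36 ≈ 0.027778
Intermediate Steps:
s(U) = 1/(-6 + U) (s(U) = 1/(U - 6) = 1/(-6 + U))
s(P(0, -2))² = (1/(-6 + 0))² = (1/(-6))² = (-⅙)² = 1/36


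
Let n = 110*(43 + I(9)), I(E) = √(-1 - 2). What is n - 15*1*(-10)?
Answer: 4880 + 110*I*√3 ≈ 4880.0 + 190.53*I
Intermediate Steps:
I(E) = I*√3 (I(E) = √(-3) = I*√3)
n = 4730 + 110*I*√3 (n = 110*(43 + I*√3) = 4730 + 110*I*√3 ≈ 4730.0 + 190.53*I)
n - 15*1*(-10) = (4730 + 110*I*√3) - 15*1*(-10) = (4730 + 110*I*√3) - 15*(-10) = (4730 + 110*I*√3) - 1*(-150) = (4730 + 110*I*√3) + 150 = 4880 + 110*I*√3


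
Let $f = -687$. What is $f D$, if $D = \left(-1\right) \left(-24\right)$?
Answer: $-16488$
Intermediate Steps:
$D = 24$
$f D = \left(-687\right) 24 = -16488$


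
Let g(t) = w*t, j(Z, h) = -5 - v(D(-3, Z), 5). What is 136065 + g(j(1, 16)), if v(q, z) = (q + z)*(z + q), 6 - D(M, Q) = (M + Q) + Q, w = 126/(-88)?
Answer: 5996247/44 ≈ 1.3628e+5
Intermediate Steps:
w = -63/44 (w = 126*(-1/88) = -63/44 ≈ -1.4318)
D(M, Q) = 6 - M - 2*Q (D(M, Q) = 6 - ((M + Q) + Q) = 6 - (M + 2*Q) = 6 + (-M - 2*Q) = 6 - M - 2*Q)
v(q, z) = (q + z)**2 (v(q, z) = (q + z)*(q + z) = (q + z)**2)
j(Z, h) = -5 - (14 - 2*Z)**2 (j(Z, h) = -5 - ((6 - 1*(-3) - 2*Z) + 5)**2 = -5 - ((6 + 3 - 2*Z) + 5)**2 = -5 - ((9 - 2*Z) + 5)**2 = -5 - (14 - 2*Z)**2)
g(t) = -63*t/44
136065 + g(j(1, 16)) = 136065 - 63*(-5 - 4*(-7 + 1)**2)/44 = 136065 - 63*(-5 - 4*(-6)**2)/44 = 136065 - 63*(-5 - 4*36)/44 = 136065 - 63*(-5 - 144)/44 = 136065 - 63/44*(-149) = 136065 + 9387/44 = 5996247/44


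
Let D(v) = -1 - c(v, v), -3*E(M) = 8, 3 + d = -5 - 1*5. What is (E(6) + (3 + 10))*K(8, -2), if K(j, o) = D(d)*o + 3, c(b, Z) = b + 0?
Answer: -217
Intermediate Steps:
d = -13 (d = -3 + (-5 - 1*5) = -3 + (-5 - 5) = -3 - 10 = -13)
c(b, Z) = b
E(M) = -8/3 (E(M) = -⅓*8 = -8/3)
D(v) = -1 - v
K(j, o) = 3 + 12*o (K(j, o) = (-1 - 1*(-13))*o + 3 = (-1 + 13)*o + 3 = 12*o + 3 = 3 + 12*o)
(E(6) + (3 + 10))*K(8, -2) = (-8/3 + (3 + 10))*(3 + 12*(-2)) = (-8/3 + 13)*(3 - 24) = (31/3)*(-21) = -217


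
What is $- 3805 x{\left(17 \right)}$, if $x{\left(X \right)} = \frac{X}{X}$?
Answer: $-3805$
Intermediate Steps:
$x{\left(X \right)} = 1$
$- 3805 x{\left(17 \right)} = \left(-3805\right) 1 = -3805$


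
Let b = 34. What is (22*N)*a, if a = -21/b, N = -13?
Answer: 3003/17 ≈ 176.65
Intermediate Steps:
a = -21/34 ≈ -0.61765
(22*N)*a = (22*(-13))*(-21/34) = -286*(-21/34) = 3003/17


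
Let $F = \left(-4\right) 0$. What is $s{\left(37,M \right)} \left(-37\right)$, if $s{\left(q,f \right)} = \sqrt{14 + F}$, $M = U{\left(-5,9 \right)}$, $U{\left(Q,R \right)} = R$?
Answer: $- 37 \sqrt{14} \approx -138.44$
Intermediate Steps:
$M = 9$
$F = 0$
$s{\left(q,f \right)} = \sqrt{14}$ ($s{\left(q,f \right)} = \sqrt{14 + 0} = \sqrt{14}$)
$s{\left(37,M \right)} \left(-37\right) = \sqrt{14} \left(-37\right) = - 37 \sqrt{14}$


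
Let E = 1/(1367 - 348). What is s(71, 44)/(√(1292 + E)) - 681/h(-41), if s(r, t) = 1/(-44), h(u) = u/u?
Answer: -681 - √1341563431/57928156 ≈ -681.00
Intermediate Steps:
h(u) = 1
E = 1/1019 ≈ 0.00098135
s(r, t) = -1/44
s(71, 44)/(√(1292 + E)) - 681/h(-41) = -1/(44*√(1292 + 1/1019)) - 681/1 = -√1341563431/1316549/44 - 681*1 = -√1341563431/1316549/44 - 681 = -√1341563431/57928156 - 681 = -681 - √1341563431/57928156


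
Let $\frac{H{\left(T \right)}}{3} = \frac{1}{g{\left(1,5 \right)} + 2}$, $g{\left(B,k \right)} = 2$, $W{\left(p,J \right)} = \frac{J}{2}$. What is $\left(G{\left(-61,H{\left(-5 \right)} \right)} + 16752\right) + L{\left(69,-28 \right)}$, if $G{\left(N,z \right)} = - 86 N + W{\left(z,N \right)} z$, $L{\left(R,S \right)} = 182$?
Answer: $\frac{177257}{8} \approx 22157.0$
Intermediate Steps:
$W{\left(p,J \right)} = \frac{J}{2}$ ($W{\left(p,J \right)} = J \frac{1}{2} = \frac{J}{2}$)
$H{\left(T \right)} = \frac{3}{4}$ ($H{\left(T \right)} = \frac{3}{2 + 2} = \frac{3}{4}$)
$G{\left(N,z \right)} = - 86 N + \frac{N z}{2}$ ($G{\left(N,z \right)} = - 86 N + \frac{N}{2} z = - 86 N + \frac{N z}{2}$)
$\left(G{\left(-61,H{\left(-5 \right)} \right)} + 16752\right) + L{\left(69,-28 \right)} = \left(\frac{1}{2} \left(-61\right) \left(-172 + \frac{3}{4}\right) + 16752\right) + 182 = \left(\frac{1}{2} \left(-61\right) \left(- \frac{685}{4}\right) + 16752\right) + 182 = \left(\frac{41785}{8} + 16752\right) + 182 = \frac{175801}{8} + 182 = \frac{177257}{8}$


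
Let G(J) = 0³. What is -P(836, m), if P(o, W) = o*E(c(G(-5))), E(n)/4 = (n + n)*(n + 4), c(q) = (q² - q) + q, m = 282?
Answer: 0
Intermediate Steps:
G(J) = 0
c(q) = q²
E(n) = 8*n*(4 + n) (E(n) = 4*((n + n)*(n + 4)) = 4*((2*n)*(4 + n)) = 4*(2*n*(4 + n)) = 8*n*(4 + n))
P(o, W) = 0 (P(o, W) = o*(8*0²*(4 + 0²)) = o*(8*0*(4 + 0)) = o*(8*0*4) = o*0 = 0)
-P(836, m) = -1*0 = 0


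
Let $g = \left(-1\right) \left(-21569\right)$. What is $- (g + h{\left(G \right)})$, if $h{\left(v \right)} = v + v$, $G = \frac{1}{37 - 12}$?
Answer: $- \frac{539227}{25} \approx -21569.0$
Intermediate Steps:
$G = \frac{1}{25} \approx 0.04$
$h{\left(v \right)} = 2 v$
$g = 21569$
$- (g + h{\left(G \right)}) = - (21569 + 2 \cdot \frac{1}{25}) = - (21569 + \frac{2}{25}) = \left(-1\right) \frac{539227}{25} = - \frac{539227}{25}$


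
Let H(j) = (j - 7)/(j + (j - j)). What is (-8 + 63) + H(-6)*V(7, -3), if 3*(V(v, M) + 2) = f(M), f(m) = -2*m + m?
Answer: 317/6 ≈ 52.833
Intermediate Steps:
H(j) = (-7 + j)/j (H(j) = (-7 + j)/(j + 0) = (-7 + j)/j)
f(m) = -m
V(v, M) = -2 - M/3 (V(v, M) = -2 + (-M)/3 = -2 - M/3)
(-8 + 63) + H(-6)*V(7, -3) = (-8 + 63) + ((-7 - 6)/(-6))*(-2 - ⅓*(-3)) = 55 + (-⅙*(-13))*(-2 + 1) = 55 + (13/6)*(-1) = 55 - 13/6 = 317/6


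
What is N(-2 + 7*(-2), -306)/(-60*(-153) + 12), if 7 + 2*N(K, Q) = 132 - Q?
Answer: 431/18384 ≈ 0.023444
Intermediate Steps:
N(K, Q) = 125/2 - Q/2 (N(K, Q) = -7/2 + (132 - Q)/2 = -7/2 + (66 - Q/2) = 125/2 - Q/2)
N(-2 + 7*(-2), -306)/(-60*(-153) + 12) = (125/2 - ½*(-306))/(-60*(-153) + 12) = (125/2 + 153)/(9180 + 12) = (431/2)/9192 = (431/2)*(1/9192) = 431/18384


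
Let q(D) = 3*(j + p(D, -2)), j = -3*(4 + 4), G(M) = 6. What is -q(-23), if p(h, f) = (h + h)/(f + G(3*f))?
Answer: 213/2 ≈ 106.50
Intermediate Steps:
p(h, f) = 2*h/(6 + f) (p(h, f) = (h + h)/(f + 6) = (2*h)/(6 + f) = 2*h/(6 + f))
j = -24 (j = -3*8 = -24)
q(D) = -72 + 3*D/2 (q(D) = 3*(-24 + 2*D/(6 - 2)) = 3*(-24 + 2*D/4) = 3*(-24 + 2*D*(¼)) = 3*(-24 + D/2) = -72 + 3*D/2)
-q(-23) = -(-72 + (3/2)*(-23)) = -(-72 - 69/2) = -1*(-213/2) = 213/2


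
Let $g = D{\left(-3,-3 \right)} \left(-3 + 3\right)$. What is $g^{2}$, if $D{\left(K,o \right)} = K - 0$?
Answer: $0$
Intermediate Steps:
$D{\left(K,o \right)} = K$ ($D{\left(K,o \right)} = K + 0 = K$)
$g = 0$ ($g = - 3 \left(-3 + 3\right) = \left(-3\right) 0 = 0$)
$g^{2} = 0^{2} = 0$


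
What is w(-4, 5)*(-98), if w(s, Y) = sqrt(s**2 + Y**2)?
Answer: -98*sqrt(41) ≈ -627.51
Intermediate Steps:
w(s, Y) = sqrt(Y**2 + s**2)
w(-4, 5)*(-98) = sqrt(5**2 + (-4)**2)*(-98) = sqrt(25 + 16)*(-98) = sqrt(41)*(-98) = -98*sqrt(41)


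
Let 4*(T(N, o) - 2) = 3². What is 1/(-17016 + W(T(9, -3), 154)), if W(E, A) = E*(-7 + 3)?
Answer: -1/17033 ≈ -5.8710e-5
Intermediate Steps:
T(N, o) = 17/4 (T(N, o) = 2 + (¼)*3² = 2 + (¼)*9 = 2 + 9/4 = 17/4)
W(E, A) = -4*E (W(E, A) = E*(-4) = -4*E)
1/(-17016 + W(T(9, -3), 154)) = 1/(-17016 - 4*17/4) = 1/(-17016 - 17) = 1/(-17033) = -1/17033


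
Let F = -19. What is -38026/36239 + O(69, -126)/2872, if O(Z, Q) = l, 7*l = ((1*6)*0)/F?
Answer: -38026/36239 ≈ -1.0493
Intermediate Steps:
l = 0 (l = (((1*6)*0)/(-19))/7 = ((6*0)*(-1/19))/7 = (0*(-1/19))/7 = (1/7)*0 = 0)
O(Z, Q) = 0
-38026/36239 + O(69, -126)/2872 = -38026/36239 + 0/2872 = -38026*1/36239 + 0*(1/2872) = -38026/36239 + 0 = -38026/36239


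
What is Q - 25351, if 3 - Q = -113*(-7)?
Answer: -26139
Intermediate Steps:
Q = -788 (Q = 3 - (-113)*(-7) = 3 - 1*791 = 3 - 791 = -788)
Q - 25351 = -788 - 25351 = -26139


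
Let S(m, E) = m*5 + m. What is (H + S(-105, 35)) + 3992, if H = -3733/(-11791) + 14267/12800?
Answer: 507625182197/150924800 ≈ 3363.4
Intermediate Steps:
S(m, E) = 6*m (S(m, E) = 5*m + m = 6*m)
H = 216004597/150924800 (H = -3733*(-1/11791) + 14267*(1/12800) = 3733/11791 + 14267/12800 = 216004597/150924800 ≈ 1.4312)
(H + S(-105, 35)) + 3992 = (216004597/150924800 + 6*(-105)) + 3992 = (216004597/150924800 - 630) + 3992 = -94866619403/150924800 + 3992 = 507625182197/150924800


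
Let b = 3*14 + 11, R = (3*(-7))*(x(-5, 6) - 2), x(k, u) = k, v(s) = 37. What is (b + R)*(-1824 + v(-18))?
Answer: -357400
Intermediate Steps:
R = 147 (R = (3*(-7))*(-5 - 2) = -21*(-7) = 147)
b = 53 (b = 42 + 11 = 53)
(b + R)*(-1824 + v(-18)) = (53 + 147)*(-1824 + 37) = 200*(-1787) = -357400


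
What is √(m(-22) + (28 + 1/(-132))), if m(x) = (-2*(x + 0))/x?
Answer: √113223/66 ≈ 5.0983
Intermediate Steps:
m(x) = -2 (m(x) = (-2*x)/x = -2)
√(m(-22) + (28 + 1/(-132))) = √(-2 + (28 + 1/(-132))) = √(-2 + (28 - 1/132)) = √(-2 + 3695/132) = √(3431/132) = √113223/66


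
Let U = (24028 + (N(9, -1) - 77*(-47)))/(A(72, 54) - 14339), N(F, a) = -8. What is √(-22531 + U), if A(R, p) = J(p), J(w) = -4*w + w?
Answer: 13*I*√28036668430/14501 ≈ 150.11*I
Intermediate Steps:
J(w) = -3*w
A(R, p) = -3*p
U = -27639/14501 (U = (24028 + (-8 - 77*(-47)))/(-3*54 - 14339) = (24028 + (-8 + 3619))/(-162 - 14339) = (24028 + 3611)/(-14501) = 27639*(-1/14501) = -27639/14501 ≈ -1.9060)
√(-22531 + U) = √(-22531 - 27639/14501) = √(-326749670/14501) = 13*I*√28036668430/14501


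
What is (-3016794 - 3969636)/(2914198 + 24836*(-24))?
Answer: -3493215/1159067 ≈ -3.0138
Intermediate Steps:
(-3016794 - 3969636)/(2914198 + 24836*(-24)) = -6986430/(2914198 - 596064) = -6986430/2318134 = -6986430*1/2318134 = -3493215/1159067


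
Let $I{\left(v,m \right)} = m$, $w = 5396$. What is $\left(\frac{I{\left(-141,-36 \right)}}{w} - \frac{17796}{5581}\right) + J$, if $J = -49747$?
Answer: $- \frac{374557728476}{7528769} \approx -49750.0$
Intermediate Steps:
$\left(\frac{I{\left(-141,-36 \right)}}{w} - \frac{17796}{5581}\right) + J = \left(- \frac{36}{5396} - \frac{17796}{5581}\right) - 49747 = \left(\left(-36\right) \frac{1}{5396} - \frac{17796}{5581}\right) - 49747 = \left(- \frac{9}{1349} - \frac{17796}{5581}\right) - 49747 = - \frac{24057033}{7528769} - 49747 = - \frac{374557728476}{7528769}$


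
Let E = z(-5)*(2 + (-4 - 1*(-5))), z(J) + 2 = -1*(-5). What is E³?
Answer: 729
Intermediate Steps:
z(J) = 3 (z(J) = -2 - 1*(-5) = -2 + 5 = 3)
E = 9 (E = 3*(2 + (-4 - 1*(-5))) = 3*(2 + (-4 + 5)) = 3*(2 + 1) = 3*3 = 9)
E³ = 9³ = 729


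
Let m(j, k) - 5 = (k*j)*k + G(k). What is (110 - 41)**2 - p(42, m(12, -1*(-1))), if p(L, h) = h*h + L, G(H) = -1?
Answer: 4463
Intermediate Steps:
m(j, k) = 4 + j*k**2 (m(j, k) = 5 + ((k*j)*k - 1) = 5 + ((j*k)*k - 1) = 5 + (j*k**2 - 1) = 5 + (-1 + j*k**2) = 4 + j*k**2)
p(L, h) = L + h**2 (p(L, h) = h**2 + L = L + h**2)
(110 - 41)**2 - p(42, m(12, -1*(-1))) = (110 - 41)**2 - (42 + (4 + 12*(-1*(-1))**2)**2) = 69**2 - (42 + (4 + 12*1**2)**2) = 4761 - (42 + (4 + 12*1)**2) = 4761 - (42 + (4 + 12)**2) = 4761 - (42 + 16**2) = 4761 - (42 + 256) = 4761 - 1*298 = 4761 - 298 = 4463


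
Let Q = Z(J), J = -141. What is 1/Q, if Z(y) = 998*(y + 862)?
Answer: 1/719558 ≈ 1.3897e-6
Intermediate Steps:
Z(y) = 860276 + 998*y (Z(y) = 998*(862 + y) = 860276 + 998*y)
Q = 719558 (Q = 860276 + 998*(-141) = 860276 - 140718 = 719558)
1/Q = 1/719558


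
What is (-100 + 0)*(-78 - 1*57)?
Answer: 13500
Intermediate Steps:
(-100 + 0)*(-78 - 1*57) = -100*(-78 - 57) = -100*(-135) = 13500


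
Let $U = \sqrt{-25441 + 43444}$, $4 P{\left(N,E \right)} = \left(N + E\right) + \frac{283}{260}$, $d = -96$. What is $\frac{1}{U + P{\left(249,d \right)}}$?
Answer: $- \frac{41665520}{17867000831} + \frac{1081600 \sqrt{18003}}{17867000831} \approx 0.0057905$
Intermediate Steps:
$P{\left(N,E \right)} = \frac{283}{1040} + \frac{E}{4} + \frac{N}{4}$ ($P{\left(N,E \right)} = \frac{\left(N + E\right) + \frac{283}{260}}{4} = \frac{\left(E + N\right) + 283 \cdot \frac{1}{260}}{4} = \frac{\left(E + N\right) + \frac{283}{260}}{4} = \frac{\frac{283}{260} + E + N}{4} = \frac{283}{1040} + \frac{E}{4} + \frac{N}{4}$)
$U = \sqrt{18003} \approx 134.18$
$\frac{1}{U + P{\left(249,d \right)}} = \frac{1}{\sqrt{18003} + \left(\frac{283}{1040} + \frac{1}{4} \left(-96\right) + \frac{1}{4} \cdot 249\right)} = \frac{1}{\sqrt{18003} + \left(\frac{283}{1040} - 24 + \frac{249}{4}\right)} = \frac{1}{\sqrt{18003} + \frac{40063}{1040}} = \frac{1}{\frac{40063}{1040} + \sqrt{18003}}$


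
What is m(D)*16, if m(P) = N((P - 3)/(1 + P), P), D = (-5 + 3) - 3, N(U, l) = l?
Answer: -80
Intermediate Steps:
D = -5 (D = -2 - 3 = -5)
m(P) = P
m(D)*16 = -5*16 = -80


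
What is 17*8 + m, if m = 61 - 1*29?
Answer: 168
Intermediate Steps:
m = 32 (m = 61 - 29 = 32)
17*8 + m = 17*8 + 32 = 136 + 32 = 168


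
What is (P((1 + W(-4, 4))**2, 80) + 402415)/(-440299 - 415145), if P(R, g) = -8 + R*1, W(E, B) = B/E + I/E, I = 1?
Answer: -2146171/4562368 ≈ -0.47041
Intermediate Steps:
W(E, B) = 1/E + B/E (W(E, B) = B/E + 1/E = 1/E + B/E)
P(R, g) = -8 + R
(P((1 + W(-4, 4))**2, 80) + 402415)/(-440299 - 415145) = ((-8 + (1 + (1 + 4)/(-4))**2) + 402415)/(-440299 - 415145) = ((-8 + (1 - 1/4*5)**2) + 402415)/(-855444) = ((-8 + (1 - 5/4)**2) + 402415)*(-1/855444) = ((-8 + (-1/4)**2) + 402415)*(-1/855444) = ((-8 + 1/16) + 402415)*(-1/855444) = (-127/16 + 402415)*(-1/855444) = (6438513/16)*(-1/855444) = -2146171/4562368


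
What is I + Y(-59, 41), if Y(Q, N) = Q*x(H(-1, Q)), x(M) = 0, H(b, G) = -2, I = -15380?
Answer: -15380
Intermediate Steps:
Y(Q, N) = 0 (Y(Q, N) = Q*0 = 0)
I + Y(-59, 41) = -15380 + 0 = -15380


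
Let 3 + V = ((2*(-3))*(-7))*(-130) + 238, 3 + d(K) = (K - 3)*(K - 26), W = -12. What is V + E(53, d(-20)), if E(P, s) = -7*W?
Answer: -5141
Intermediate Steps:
d(K) = -3 + (-26 + K)*(-3 + K) (d(K) = -3 + (K - 3)*(K - 26) = -3 + (-3 + K)*(-26 + K) = -3 + (-26 + K)*(-3 + K))
E(P, s) = 84 (E(P, s) = -7*(-12) = 84)
V = -5225 (V = -3 + (((2*(-3))*(-7))*(-130) + 238) = -3 + (-6*(-7)*(-130) + 238) = -3 + (42*(-130) + 238) = -3 + (-5460 + 238) = -3 - 5222 = -5225)
V + E(53, d(-20)) = -5225 + 84 = -5141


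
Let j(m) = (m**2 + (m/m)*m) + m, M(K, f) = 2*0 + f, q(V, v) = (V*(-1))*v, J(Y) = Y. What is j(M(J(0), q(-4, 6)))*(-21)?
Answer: -13104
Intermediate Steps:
q(V, v) = -V*v (q(V, v) = (-V)*v = -V*v)
M(K, f) = f (M(K, f) = 0 + f = f)
j(m) = m**2 + 2*m (j(m) = (m**2 + 1*m) + m = (m**2 + m) + m = (m + m**2) + m = m**2 + 2*m)
j(M(J(0), q(-4, 6)))*(-21) = ((-1*(-4)*6)*(2 - 1*(-4)*6))*(-21) = (24*(2 + 24))*(-21) = (24*26)*(-21) = 624*(-21) = -13104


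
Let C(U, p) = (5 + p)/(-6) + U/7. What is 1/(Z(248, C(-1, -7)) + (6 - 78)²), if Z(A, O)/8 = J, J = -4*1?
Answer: 1/5152 ≈ 0.00019410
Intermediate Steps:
J = -4
C(U, p) = -⅚ - p/6 + U/7 (C(U, p) = (5 + p)*(-⅙) + U*(⅐) = (-⅚ - p/6) + U/7 = -⅚ - p/6 + U/7)
Z(A, O) = -32 (Z(A, O) = 8*(-4) = -32)
1/(Z(248, C(-1, -7)) + (6 - 78)²) = 1/(-32 + (6 - 78)²) = 1/(-32 + (-72)²) = 1/(-32 + 5184) = 1/5152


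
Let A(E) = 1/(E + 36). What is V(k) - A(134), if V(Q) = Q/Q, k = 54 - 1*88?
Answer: 169/170 ≈ 0.99412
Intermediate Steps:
k = -34 (k = 54 - 88 = -34)
A(E) = 1/(36 + E)
V(Q) = 1
V(k) - A(134) = 1 - 1/(36 + 134) = 1 - 1/170 = 169/170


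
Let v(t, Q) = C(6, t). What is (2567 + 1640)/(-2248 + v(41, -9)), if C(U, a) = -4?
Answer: -4207/2252 ≈ -1.8681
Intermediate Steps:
v(t, Q) = -4
(2567 + 1640)/(-2248 + v(41, -9)) = (2567 + 1640)/(-2248 - 4) = 4207/(-2252) = 4207*(-1/2252) = -4207/2252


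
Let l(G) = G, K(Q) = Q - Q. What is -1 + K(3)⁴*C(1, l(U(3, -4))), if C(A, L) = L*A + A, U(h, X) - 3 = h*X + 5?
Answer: -1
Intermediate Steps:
U(h, X) = 8 + X*h (U(h, X) = 3 + (h*X + 5) = 3 + (X*h + 5) = 3 + (5 + X*h) = 8 + X*h)
K(Q) = 0
C(A, L) = A + A*L (C(A, L) = A*L + A = A + A*L)
-1 + K(3)⁴*C(1, l(U(3, -4))) = -1 + 0⁴*(1*(1 + (8 - 4*3))) = -1 + 0*(1*(1 + (8 - 12))) = -1 + 0*(1*(1 - 4)) = -1 + 0*(1*(-3)) = -1 + 0*(-3) = -1 + 0 = -1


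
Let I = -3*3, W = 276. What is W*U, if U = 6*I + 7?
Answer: -12972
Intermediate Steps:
I = -9
U = -47 (U = 6*(-9) + 7 = -54 + 7 = -47)
W*U = 276*(-47) = -12972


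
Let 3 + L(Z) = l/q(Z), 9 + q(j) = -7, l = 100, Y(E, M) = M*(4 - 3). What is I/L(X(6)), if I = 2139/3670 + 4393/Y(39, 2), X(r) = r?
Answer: -16126588/67895 ≈ -237.52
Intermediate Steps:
Y(E, M) = M (Y(E, M) = M*1 = M)
q(j) = -16 (q(j) = -9 - 7 = -16)
I = 4031647/1835 (I = 2139/3670 + 4393/2 = 4031647/1835 ≈ 2197.1)
L(Z) = -37/4 (L(Z) = -3 + 100/(-16) = -3 + 100*(-1/16) = -3 - 25/4 = -37/4)
I/L(X(6)) = 4031647/(1835*(-37/4)) = (4031647/1835)*(-4/37) = -16126588/67895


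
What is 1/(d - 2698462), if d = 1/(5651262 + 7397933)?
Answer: -13049195/35212756838089 ≈ -3.7058e-7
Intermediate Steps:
d = 1/13049195 ≈ 7.6633e-8
1/(d - 2698462) = 1/(1/13049195 - 2698462) = 1/(-35212756838089/13049195) = -13049195/35212756838089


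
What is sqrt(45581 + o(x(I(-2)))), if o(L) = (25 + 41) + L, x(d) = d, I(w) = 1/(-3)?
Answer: 2*sqrt(102705)/3 ≈ 213.65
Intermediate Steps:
I(w) = -1/3
o(L) = 66 + L
sqrt(45581 + o(x(I(-2)))) = sqrt(45581 + (66 - 1/3)) = sqrt(45581 + 197/3) = sqrt(136940/3) = 2*sqrt(102705)/3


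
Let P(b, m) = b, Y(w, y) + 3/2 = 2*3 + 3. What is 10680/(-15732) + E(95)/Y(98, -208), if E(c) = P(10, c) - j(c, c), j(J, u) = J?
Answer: -15748/1311 ≈ -12.012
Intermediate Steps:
Y(w, y) = 15/2 (Y(w, y) = -3/2 + (2*3 + 3) = -3/2 + (6 + 3) = -3/2 + 9 = 15/2)
E(c) = 10 - c
10680/(-15732) + E(95)/Y(98, -208) = 10680/(-15732) + (10 - 1*95)/(15/2) = 10680*(-1/15732) + (10 - 95)*(2/15) = -890/1311 - 85*2/15 = -890/1311 - 34/3 = -15748/1311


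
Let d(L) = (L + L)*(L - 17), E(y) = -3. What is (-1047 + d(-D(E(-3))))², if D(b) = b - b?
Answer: 1096209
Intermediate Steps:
D(b) = 0
d(L) = 2*L*(-17 + L) (d(L) = (2*L)*(-17 + L) = 2*L*(-17 + L))
(-1047 + d(-D(E(-3))))² = (-1047 + 2*(-1*0)*(-17 - 1*0))² = (-1047 + 2*0*(-17 + 0))² = (-1047 + 2*0*(-17))² = (-1047 + 0)² = (-1047)² = 1096209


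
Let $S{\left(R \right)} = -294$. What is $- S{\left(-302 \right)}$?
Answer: $294$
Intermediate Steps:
$- S{\left(-302 \right)} = \left(-1\right) \left(-294\right) = 294$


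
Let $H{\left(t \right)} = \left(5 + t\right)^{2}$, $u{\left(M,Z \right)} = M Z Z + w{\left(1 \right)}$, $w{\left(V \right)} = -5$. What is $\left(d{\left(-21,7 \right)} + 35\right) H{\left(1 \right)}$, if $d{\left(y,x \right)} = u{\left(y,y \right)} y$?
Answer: $7006356$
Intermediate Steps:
$u{\left(M,Z \right)} = -5 + M Z^{2}$ ($u{\left(M,Z \right)} = M Z Z - 5 = M Z^{2} - 5 = -5 + M Z^{2}$)
$d{\left(y,x \right)} = y \left(-5 + y^{3}\right)$ ($d{\left(y,x \right)} = \left(-5 + y y^{2}\right) y = \left(-5 + y^{3}\right) y = y \left(-5 + y^{3}\right)$)
$\left(d{\left(-21,7 \right)} + 35\right) H{\left(1 \right)} = \left(- 21 \left(-5 + \left(-21\right)^{3}\right) + 35\right) \left(5 + 1\right)^{2} = \left(- 21 \left(-5 - 9261\right) + 35\right) 6^{2} = \left(\left(-21\right) \left(-9266\right) + 35\right) 36 = \left(194586 + 35\right) 36 = 194621 \cdot 36 = 7006356$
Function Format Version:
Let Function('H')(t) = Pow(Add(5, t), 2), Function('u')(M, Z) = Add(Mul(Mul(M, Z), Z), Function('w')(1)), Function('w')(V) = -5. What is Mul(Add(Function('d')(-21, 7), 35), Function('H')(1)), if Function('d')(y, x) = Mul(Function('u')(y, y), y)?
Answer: 7006356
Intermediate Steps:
Function('u')(M, Z) = Add(-5, Mul(M, Pow(Z, 2))) (Function('u')(M, Z) = Add(Mul(Mul(M, Z), Z), -5) = Add(Mul(M, Pow(Z, 2)), -5) = Add(-5, Mul(M, Pow(Z, 2))))
Function('d')(y, x) = Mul(y, Add(-5, Pow(y, 3))) (Function('d')(y, x) = Mul(Add(-5, Mul(y, Pow(y, 2))), y) = Mul(Add(-5, Pow(y, 3)), y) = Mul(y, Add(-5, Pow(y, 3))))
Mul(Add(Function('d')(-21, 7), 35), Function('H')(1)) = Mul(Add(Mul(-21, Add(-5, Pow(-21, 3))), 35), Pow(Add(5, 1), 2)) = Mul(Add(Mul(-21, Add(-5, -9261)), 35), Pow(6, 2)) = Mul(Add(Mul(-21, -9266), 35), 36) = Mul(Add(194586, 35), 36) = Mul(194621, 36) = 7006356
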